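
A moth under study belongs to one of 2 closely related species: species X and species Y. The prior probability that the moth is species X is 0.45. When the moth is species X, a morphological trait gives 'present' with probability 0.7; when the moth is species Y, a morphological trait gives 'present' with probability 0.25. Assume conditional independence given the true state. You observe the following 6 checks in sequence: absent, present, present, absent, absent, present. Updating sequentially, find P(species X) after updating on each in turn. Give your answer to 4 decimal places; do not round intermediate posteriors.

Each posterior becomes the prior for the next update.
After 'absent': P(species X) = 0.3·0.4500 / (0.3·0.4500 + 0.75·0.5500) ≈ 0.2466
After 'present': P(species X) = 0.7·0.2466 / (0.7·0.2466 + 0.25·0.7534) ≈ 0.4782
After 'present': P(species X) = 0.7·0.4782 / (0.7·0.4782 + 0.25·0.5218) ≈ 0.7196
After 'absent': P(species X) = 0.3·0.7196 / (0.3·0.7196 + 0.75·0.2804) ≈ 0.5065
After 'absent': P(species X) = 0.3·0.5065 / (0.3·0.5065 + 0.75·0.4935) ≈ 0.2910
After 'present': P(species X) = 0.7·0.2910 / (0.7·0.2910 + 0.25·0.7090) ≈ 0.5348

0.5348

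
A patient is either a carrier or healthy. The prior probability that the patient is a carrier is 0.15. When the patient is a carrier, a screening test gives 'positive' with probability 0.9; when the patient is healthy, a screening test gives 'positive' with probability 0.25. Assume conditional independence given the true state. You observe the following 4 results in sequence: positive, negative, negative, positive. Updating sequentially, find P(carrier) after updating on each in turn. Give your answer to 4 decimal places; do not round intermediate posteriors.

0.0391

Apply Bayes' rule sequentially, carrying P(carrier) forward.
After 'positive': P(carrier) = 0.9·0.1500 / (0.9·0.1500 + 0.25·0.8500) ≈ 0.3885
After 'negative': P(carrier) = 0.1·0.3885 / (0.1·0.3885 + 0.75·0.6115) ≈ 0.0781
After 'negative': P(carrier) = 0.1·0.0781 / (0.1·0.0781 + 0.75·0.9219) ≈ 0.0112
After 'positive': P(carrier) = 0.9·0.0112 / (0.9·0.0112 + 0.25·0.9888) ≈ 0.0391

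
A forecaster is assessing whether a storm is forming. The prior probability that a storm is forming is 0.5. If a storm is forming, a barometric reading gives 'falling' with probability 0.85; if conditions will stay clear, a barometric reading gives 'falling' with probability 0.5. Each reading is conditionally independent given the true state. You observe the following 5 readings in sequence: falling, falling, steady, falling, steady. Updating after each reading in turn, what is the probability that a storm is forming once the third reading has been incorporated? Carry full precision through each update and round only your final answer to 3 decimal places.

0.464

Apply Bayes' rule sequentially, carrying P(storm) forward.
After 'falling': P(storm) = 0.85·0.5000 / (0.85·0.5000 + 0.5·0.5000) ≈ 0.6296
After 'falling': P(storm) = 0.85·0.6296 / (0.85·0.6296 + 0.5·0.3704) ≈ 0.7429
After 'steady': P(storm) = 0.15·0.7429 / (0.15·0.7429 + 0.5·0.2571) ≈ 0.4644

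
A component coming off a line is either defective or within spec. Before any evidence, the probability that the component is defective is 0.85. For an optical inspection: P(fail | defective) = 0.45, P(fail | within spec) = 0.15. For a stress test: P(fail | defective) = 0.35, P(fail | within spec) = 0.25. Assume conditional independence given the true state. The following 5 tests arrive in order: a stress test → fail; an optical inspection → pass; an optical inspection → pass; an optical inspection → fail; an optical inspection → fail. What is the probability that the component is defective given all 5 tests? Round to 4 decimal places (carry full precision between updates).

0.9676

Apply Bayes' rule sequentially, carrying P(defective) forward.
After a stress test='fail': P(defective) = 0.35·0.8500 / (0.35·0.8500 + 0.25·0.1500) ≈ 0.8881
After an optical inspection='pass': P(defective) = 0.55·0.8881 / (0.55·0.8881 + 0.85·0.1119) ≈ 0.8370
After an optical inspection='pass': P(defective) = 0.55·0.8370 / (0.55·0.8370 + 0.85·0.1630) ≈ 0.7686
After an optical inspection='fail': P(defective) = 0.45·0.7686 / (0.45·0.7686 + 0.15·0.2314) ≈ 0.9088
After an optical inspection='fail': P(defective) = 0.45·0.9088 / (0.45·0.9088 + 0.15·0.0912) ≈ 0.9676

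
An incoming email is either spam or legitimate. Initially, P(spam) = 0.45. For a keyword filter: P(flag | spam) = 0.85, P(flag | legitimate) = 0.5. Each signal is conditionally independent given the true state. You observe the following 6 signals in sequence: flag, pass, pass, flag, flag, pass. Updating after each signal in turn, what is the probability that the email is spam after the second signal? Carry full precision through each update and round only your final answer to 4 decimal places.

After 'flag': P(spam) = 0.85·0.4500 / (0.85·0.4500 + 0.5·0.5500) ≈ 0.5817
After 'pass': P(spam) = 0.15·0.5817 / (0.15·0.5817 + 0.5·0.4183) ≈ 0.2944

0.2944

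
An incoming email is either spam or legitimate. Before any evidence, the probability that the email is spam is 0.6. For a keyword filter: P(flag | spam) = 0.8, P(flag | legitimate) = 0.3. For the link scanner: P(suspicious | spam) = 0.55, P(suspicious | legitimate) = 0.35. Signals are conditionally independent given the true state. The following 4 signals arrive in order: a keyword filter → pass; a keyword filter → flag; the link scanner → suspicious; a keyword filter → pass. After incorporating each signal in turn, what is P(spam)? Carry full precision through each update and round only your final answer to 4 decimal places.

0.3391

Apply Bayes' rule sequentially, carrying P(spam) forward.
After a keyword filter='pass': P(spam) = 0.2·0.6000 / (0.2·0.6000 + 0.7·0.4000) ≈ 0.3000
After a keyword filter='flag': P(spam) = 0.8·0.3000 / (0.8·0.3000 + 0.3·0.7000) ≈ 0.5333
After the link scanner='suspicious': P(spam) = 0.55·0.5333 / (0.55·0.5333 + 0.35·0.4667) ≈ 0.6423
After a keyword filter='pass': P(spam) = 0.2·0.6423 / (0.2·0.6423 + 0.7·0.3577) ≈ 0.3391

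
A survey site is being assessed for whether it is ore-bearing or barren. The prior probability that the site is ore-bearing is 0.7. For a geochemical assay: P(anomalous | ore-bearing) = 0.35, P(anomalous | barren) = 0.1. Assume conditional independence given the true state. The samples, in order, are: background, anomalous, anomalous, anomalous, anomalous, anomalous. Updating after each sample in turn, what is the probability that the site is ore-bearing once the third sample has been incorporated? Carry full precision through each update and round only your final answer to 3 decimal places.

After 'background': P(ore) = 0.65·0.7000 / (0.65·0.7000 + 0.9·0.3000) ≈ 0.6276
After 'anomalous': P(ore) = 0.35·0.6276 / (0.35·0.6276 + 0.1·0.3724) ≈ 0.8550
After 'anomalous': P(ore) = 0.35·0.8550 / (0.35·0.8550 + 0.1·0.1450) ≈ 0.9538

0.954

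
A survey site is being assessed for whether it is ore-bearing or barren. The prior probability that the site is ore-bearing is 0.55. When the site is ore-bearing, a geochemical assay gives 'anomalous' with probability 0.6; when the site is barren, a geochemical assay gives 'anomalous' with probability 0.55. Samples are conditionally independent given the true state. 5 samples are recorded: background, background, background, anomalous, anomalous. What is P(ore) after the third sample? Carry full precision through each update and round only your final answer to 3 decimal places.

0.462

After 'background': P(ore) = 0.4·0.5500 / (0.4·0.5500 + 0.45·0.4500) ≈ 0.5207
After 'background': P(ore) = 0.4·0.5207 / (0.4·0.5207 + 0.45·0.4793) ≈ 0.4913
After 'background': P(ore) = 0.4·0.4913 / (0.4·0.4913 + 0.45·0.5087) ≈ 0.4619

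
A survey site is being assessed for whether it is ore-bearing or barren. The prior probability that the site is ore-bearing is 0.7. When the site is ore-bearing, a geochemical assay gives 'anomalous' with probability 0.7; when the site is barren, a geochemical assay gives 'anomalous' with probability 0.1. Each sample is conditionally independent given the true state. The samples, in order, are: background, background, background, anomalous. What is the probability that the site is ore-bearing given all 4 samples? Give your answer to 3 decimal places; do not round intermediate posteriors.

After 'background': P(ore) = 0.3·0.7000 / (0.3·0.7000 + 0.9·0.3000) ≈ 0.4375
After 'background': P(ore) = 0.3·0.4375 / (0.3·0.4375 + 0.9·0.5625) ≈ 0.2059
After 'background': P(ore) = 0.3·0.2059 / (0.3·0.2059 + 0.9·0.7941) ≈ 0.0795
After 'anomalous': P(ore) = 0.7·0.0795 / (0.7·0.0795 + 0.1·0.9205) ≈ 0.3769

0.377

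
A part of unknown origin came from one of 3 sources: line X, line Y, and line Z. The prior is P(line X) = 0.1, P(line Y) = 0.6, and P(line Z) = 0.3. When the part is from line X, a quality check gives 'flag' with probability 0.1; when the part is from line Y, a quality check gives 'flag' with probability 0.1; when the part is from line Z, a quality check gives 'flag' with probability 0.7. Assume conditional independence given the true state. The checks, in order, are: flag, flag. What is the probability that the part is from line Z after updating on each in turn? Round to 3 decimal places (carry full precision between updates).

0.955

Each posterior becomes the prior for the next update.
After 'flag': normaliser = 0.1·0.1000 + 0.1·0.6000 + 0.7·0.3000; P(line X) ≈ 0.0357, P(line Y) ≈ 0.2143, P(line Z) ≈ 0.7500
After 'flag': normaliser = 0.1·0.0357 + 0.1·0.2143 + 0.7·0.7500; P(line X) ≈ 0.0065, P(line Y) ≈ 0.0390, P(line Z) ≈ 0.9545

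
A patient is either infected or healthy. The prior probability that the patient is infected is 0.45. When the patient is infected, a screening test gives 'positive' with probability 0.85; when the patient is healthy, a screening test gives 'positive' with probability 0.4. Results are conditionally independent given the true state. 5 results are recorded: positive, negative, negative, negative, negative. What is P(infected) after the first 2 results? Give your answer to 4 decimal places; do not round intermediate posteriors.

Apply Bayes' rule sequentially, carrying P(infected) forward.
After 'positive': P(infected) = 0.85·0.4500 / (0.85·0.4500 + 0.4·0.5500) ≈ 0.6349
After 'negative': P(infected) = 0.15·0.6349 / (0.15·0.6349 + 0.6·0.3651) ≈ 0.3030

0.3030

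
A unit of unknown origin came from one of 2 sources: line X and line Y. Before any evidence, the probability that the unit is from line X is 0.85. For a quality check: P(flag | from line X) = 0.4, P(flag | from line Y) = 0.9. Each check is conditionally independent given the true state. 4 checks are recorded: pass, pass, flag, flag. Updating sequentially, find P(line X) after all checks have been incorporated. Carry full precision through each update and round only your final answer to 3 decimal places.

0.976

Each posterior becomes the prior for the next update.
After 'pass': P(line X) = 0.6·0.8500 / (0.6·0.8500 + 0.1·0.1500) ≈ 0.9714
After 'pass': P(line X) = 0.6·0.9714 / (0.6·0.9714 + 0.1·0.0286) ≈ 0.9951
After 'flag': P(line X) = 0.4·0.9951 / (0.4·0.9951 + 0.9·0.0049) ≈ 0.9891
After 'flag': P(line X) = 0.4·0.9891 / (0.4·0.9891 + 0.9·0.0109) ≈ 0.9758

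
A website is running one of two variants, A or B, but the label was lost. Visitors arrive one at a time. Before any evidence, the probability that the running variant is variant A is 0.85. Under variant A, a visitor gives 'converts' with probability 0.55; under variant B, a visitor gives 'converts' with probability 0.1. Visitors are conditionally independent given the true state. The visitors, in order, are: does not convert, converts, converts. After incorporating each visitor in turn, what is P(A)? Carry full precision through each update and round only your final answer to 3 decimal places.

0.988

Apply Bayes' rule sequentially, carrying P(A) forward.
After 'does not convert': P(A) = 0.45·0.8500 / (0.45·0.8500 + 0.9·0.1500) ≈ 0.7391
After 'converts': P(A) = 0.55·0.7391 / (0.55·0.7391 + 0.1·0.2609) ≈ 0.9397
After 'converts': P(A) = 0.55·0.9397 / (0.55·0.9397 + 0.1·0.0603) ≈ 0.9885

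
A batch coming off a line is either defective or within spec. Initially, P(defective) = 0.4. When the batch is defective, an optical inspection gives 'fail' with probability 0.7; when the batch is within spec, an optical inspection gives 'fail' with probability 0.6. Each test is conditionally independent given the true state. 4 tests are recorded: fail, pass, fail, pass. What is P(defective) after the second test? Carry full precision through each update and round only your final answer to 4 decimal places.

0.3684

Each posterior becomes the prior for the next update.
After 'fail': P(defective) = 0.7·0.4000 / (0.7·0.4000 + 0.6·0.6000) ≈ 0.4375
After 'pass': P(defective) = 0.3·0.4375 / (0.3·0.4375 + 0.4·0.5625) ≈ 0.3684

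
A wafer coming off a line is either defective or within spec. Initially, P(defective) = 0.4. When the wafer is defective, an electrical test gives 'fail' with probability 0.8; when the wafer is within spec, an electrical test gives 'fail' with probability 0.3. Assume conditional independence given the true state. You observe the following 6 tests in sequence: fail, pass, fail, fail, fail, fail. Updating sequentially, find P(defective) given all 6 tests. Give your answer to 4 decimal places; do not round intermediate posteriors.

0.9625

After 'fail': P(defective) = 0.8·0.4000 / (0.8·0.4000 + 0.3·0.6000) ≈ 0.6400
After 'pass': P(defective) = 0.2·0.6400 / (0.2·0.6400 + 0.7·0.3600) ≈ 0.3368
After 'fail': P(defective) = 0.8·0.3368 / (0.8·0.3368 + 0.3·0.6632) ≈ 0.5753
After 'fail': P(defective) = 0.8·0.5753 / (0.8·0.5753 + 0.3·0.4247) ≈ 0.7832
After 'fail': P(defective) = 0.8·0.7832 / (0.8·0.7832 + 0.3·0.2168) ≈ 0.9059
After 'fail': P(defective) = 0.8·0.9059 / (0.8·0.9059 + 0.3·0.0941) ≈ 0.9625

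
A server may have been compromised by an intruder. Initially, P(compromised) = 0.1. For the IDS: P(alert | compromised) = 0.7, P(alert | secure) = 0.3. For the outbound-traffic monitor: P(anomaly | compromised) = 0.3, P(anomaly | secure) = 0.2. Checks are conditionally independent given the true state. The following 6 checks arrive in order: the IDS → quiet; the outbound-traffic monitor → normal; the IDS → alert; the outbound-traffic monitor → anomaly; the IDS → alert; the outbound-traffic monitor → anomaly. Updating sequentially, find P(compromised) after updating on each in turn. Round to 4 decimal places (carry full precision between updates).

After the IDS='quiet': P(compromised) = 0.3·0.1000 / (0.3·0.1000 + 0.7·0.9000) ≈ 0.0455
After the outbound-traffic monitor='normal': P(compromised) = 0.7·0.0455 / (0.7·0.0455 + 0.8·0.9545) ≈ 0.0400
After the IDS='alert': P(compromised) = 0.7·0.0400 / (0.7·0.0400 + 0.3·0.9600) ≈ 0.0886
After the outbound-traffic monitor='anomaly': P(compromised) = 0.3·0.0886 / (0.3·0.0886 + 0.2·0.9114) ≈ 0.1273
After the IDS='alert': P(compromised) = 0.7·0.1273 / (0.7·0.1273 + 0.3·0.8727) ≈ 0.2539
After the outbound-traffic monitor='anomaly': P(compromised) = 0.3·0.2539 / (0.3·0.2539 + 0.2·0.7461) ≈ 0.3379

0.3379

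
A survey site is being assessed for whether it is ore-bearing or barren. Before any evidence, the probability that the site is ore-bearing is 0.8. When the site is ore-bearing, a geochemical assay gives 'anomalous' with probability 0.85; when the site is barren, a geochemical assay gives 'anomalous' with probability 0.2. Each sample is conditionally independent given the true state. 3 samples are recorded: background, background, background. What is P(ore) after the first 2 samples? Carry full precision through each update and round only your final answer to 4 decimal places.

After 'background': P(ore) = 0.15·0.8000 / (0.15·0.8000 + 0.8·0.2000) ≈ 0.4286
After 'background': P(ore) = 0.15·0.4286 / (0.15·0.4286 + 0.8·0.5714) ≈ 0.1233

0.1233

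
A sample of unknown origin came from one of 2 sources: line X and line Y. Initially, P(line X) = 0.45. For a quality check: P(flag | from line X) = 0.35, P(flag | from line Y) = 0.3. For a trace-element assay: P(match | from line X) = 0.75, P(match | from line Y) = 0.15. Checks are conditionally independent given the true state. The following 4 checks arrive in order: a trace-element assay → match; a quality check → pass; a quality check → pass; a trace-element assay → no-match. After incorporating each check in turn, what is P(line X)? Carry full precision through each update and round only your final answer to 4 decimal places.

After a trace-element assay='match': P(line X) = 0.75·0.4500 / (0.75·0.4500 + 0.15·0.5500) ≈ 0.8036
After a quality check='pass': P(line X) = 0.65·0.8036 / (0.65·0.8036 + 0.7·0.1964) ≈ 0.7916
After a quality check='pass': P(line X) = 0.65·0.7916 / (0.65·0.7916 + 0.7·0.2084) ≈ 0.7791
After a trace-element assay='no-match': P(line X) = 0.25·0.7791 / (0.25·0.7791 + 0.85·0.2209) ≈ 0.5092

0.5092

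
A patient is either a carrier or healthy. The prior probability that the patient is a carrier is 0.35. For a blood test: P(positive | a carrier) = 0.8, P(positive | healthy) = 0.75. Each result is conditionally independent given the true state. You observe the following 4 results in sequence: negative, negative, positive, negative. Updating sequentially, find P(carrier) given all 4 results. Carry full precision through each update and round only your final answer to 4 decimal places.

Apply Bayes' rule sequentially, carrying P(carrier) forward.
After 'negative': P(carrier) = 0.2·0.3500 / (0.2·0.3500 + 0.25·0.6500) ≈ 0.3011
After 'negative': P(carrier) = 0.2·0.3011 / (0.2·0.3011 + 0.25·0.6989) ≈ 0.2563
After 'positive': P(carrier) = 0.8·0.2563 / (0.8·0.2563 + 0.75·0.7437) ≈ 0.2688
After 'negative': P(carrier) = 0.2·0.2688 / (0.2·0.2688 + 0.25·0.7312) ≈ 0.2272

0.2272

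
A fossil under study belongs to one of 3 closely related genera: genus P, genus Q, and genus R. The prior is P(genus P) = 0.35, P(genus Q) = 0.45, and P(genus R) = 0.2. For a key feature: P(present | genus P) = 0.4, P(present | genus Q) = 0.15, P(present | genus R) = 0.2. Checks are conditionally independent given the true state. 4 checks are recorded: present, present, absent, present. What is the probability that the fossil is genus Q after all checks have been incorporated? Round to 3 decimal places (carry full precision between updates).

0.081

After 'present': normaliser = 0.4·0.3500 + 0.15·0.4500 + 0.2·0.2000; P(genus P) ≈ 0.5657, P(genus Q) ≈ 0.2727, P(genus R) ≈ 0.1616
After 'present': normaliser = 0.4·0.5657 + 0.15·0.2727 + 0.2·0.1616; P(genus P) ≈ 0.7555, P(genus Q) ≈ 0.1366, P(genus R) ≈ 0.1079
After 'absent': normaliser = 0.6·0.7555 + 0.85·0.1366 + 0.8·0.1079; P(genus P) ≈ 0.6913, P(genus Q) ≈ 0.1771, P(genus R) ≈ 0.1317
After 'present': normaliser = 0.4·0.6913 + 0.15·0.1771 + 0.2·0.1317; P(genus P) ≈ 0.8394, P(genus Q) ≈ 0.0806, P(genus R) ≈ 0.0799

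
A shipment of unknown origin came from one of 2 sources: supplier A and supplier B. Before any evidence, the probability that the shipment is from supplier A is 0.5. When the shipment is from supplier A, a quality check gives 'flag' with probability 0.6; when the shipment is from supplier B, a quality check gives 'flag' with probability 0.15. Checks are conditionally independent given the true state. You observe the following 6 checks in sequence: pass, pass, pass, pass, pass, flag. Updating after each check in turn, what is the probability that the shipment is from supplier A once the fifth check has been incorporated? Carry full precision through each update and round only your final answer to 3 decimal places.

0.023

Apply Bayes' rule sequentially, carrying P(supplier A) forward.
After 'pass': P(supplier A) = 0.4·0.5000 / (0.4·0.5000 + 0.85·0.5000) ≈ 0.3200
After 'pass': P(supplier A) = 0.4·0.3200 / (0.4·0.3200 + 0.85·0.6800) ≈ 0.1813
After 'pass': P(supplier A) = 0.4·0.1813 / (0.4·0.1813 + 0.85·0.8187) ≈ 0.0944
After 'pass': P(supplier A) = 0.4·0.0944 / (0.4·0.0944 + 0.85·0.9056) ≈ 0.0467
After 'pass': P(supplier A) = 0.4·0.0467 / (0.4·0.0467 + 0.85·0.9533) ≈ 0.0226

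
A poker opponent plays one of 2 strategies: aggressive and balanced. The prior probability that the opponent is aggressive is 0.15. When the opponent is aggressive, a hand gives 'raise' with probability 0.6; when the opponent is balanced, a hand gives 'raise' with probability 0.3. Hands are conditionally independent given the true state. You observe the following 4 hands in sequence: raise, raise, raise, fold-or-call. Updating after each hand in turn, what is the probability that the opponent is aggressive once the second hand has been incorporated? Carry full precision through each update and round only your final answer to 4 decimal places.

0.4138

Apply Bayes' rule sequentially, carrying P(aggressive) forward.
After 'raise': P(aggressive) = 0.6·0.1500 / (0.6·0.1500 + 0.3·0.8500) ≈ 0.2609
After 'raise': P(aggressive) = 0.6·0.2609 / (0.6·0.2609 + 0.3·0.7391) ≈ 0.4138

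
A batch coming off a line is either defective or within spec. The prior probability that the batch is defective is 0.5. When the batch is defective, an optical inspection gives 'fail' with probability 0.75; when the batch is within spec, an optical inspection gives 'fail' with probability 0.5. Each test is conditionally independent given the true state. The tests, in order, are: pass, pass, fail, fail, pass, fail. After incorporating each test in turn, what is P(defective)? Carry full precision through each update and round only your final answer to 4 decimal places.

0.2967

Apply Bayes' rule sequentially, carrying P(defective) forward.
After 'pass': P(defective) = 0.25·0.5000 / (0.25·0.5000 + 0.5·0.5000) ≈ 0.3333
After 'pass': P(defective) = 0.25·0.3333 / (0.25·0.3333 + 0.5·0.6667) ≈ 0.2000
After 'fail': P(defective) = 0.75·0.2000 / (0.75·0.2000 + 0.5·0.8000) ≈ 0.2727
After 'fail': P(defective) = 0.75·0.2727 / (0.75·0.2727 + 0.5·0.7273) ≈ 0.3600
After 'pass': P(defective) = 0.25·0.3600 / (0.25·0.3600 + 0.5·0.6400) ≈ 0.2195
After 'fail': P(defective) = 0.75·0.2195 / (0.75·0.2195 + 0.5·0.7805) ≈ 0.2967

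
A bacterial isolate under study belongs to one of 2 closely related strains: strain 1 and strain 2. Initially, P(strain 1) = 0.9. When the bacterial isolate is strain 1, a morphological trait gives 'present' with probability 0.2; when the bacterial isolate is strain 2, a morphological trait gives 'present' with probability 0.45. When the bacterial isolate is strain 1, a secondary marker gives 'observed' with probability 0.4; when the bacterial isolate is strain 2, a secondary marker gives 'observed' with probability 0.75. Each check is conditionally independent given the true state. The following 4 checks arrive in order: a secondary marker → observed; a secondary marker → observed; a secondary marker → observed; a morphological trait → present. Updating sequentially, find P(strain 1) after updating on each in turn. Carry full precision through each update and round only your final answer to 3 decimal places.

0.378

After a secondary marker='observed': P(strain 1) = 0.4·0.9000 / (0.4·0.9000 + 0.75·0.1000) ≈ 0.8276
After a secondary marker='observed': P(strain 1) = 0.4·0.8276 / (0.4·0.8276 + 0.75·0.1724) ≈ 0.7191
After a secondary marker='observed': P(strain 1) = 0.4·0.7191 / (0.4·0.7191 + 0.75·0.2809) ≈ 0.5772
After a morphological trait='present': P(strain 1) = 0.2·0.5772 / (0.2·0.5772 + 0.45·0.4228) ≈ 0.3777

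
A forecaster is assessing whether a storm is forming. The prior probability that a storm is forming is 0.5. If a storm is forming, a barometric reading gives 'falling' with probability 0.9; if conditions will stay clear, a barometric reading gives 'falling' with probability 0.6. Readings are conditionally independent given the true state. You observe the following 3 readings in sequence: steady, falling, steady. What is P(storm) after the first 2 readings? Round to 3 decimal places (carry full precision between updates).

Apply Bayes' rule sequentially, carrying P(storm) forward.
After 'steady': P(storm) = 0.1·0.5000 / (0.1·0.5000 + 0.4·0.5000) ≈ 0.2000
After 'falling': P(storm) = 0.9·0.2000 / (0.9·0.2000 + 0.6·0.8000) ≈ 0.2727

0.273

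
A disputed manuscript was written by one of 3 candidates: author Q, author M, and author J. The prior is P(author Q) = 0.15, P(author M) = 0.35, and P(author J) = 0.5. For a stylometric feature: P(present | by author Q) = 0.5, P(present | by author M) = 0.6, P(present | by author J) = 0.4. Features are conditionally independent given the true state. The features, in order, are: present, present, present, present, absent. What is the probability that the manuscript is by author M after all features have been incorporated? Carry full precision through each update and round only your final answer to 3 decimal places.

0.595

After 'present': normaliser = 0.5·0.1500 + 0.6·0.3500 + 0.4·0.5000; P(author Q) ≈ 0.1546, P(author M) ≈ 0.4330, P(author J) ≈ 0.4124
After 'present': normaliser = 0.5·0.1546 + 0.6·0.4330 + 0.4·0.4124; P(author Q) ≈ 0.1540, P(author M) ≈ 0.5175, P(author J) ≈ 0.3285
After 'present': normaliser = 0.5·0.1540 + 0.6·0.5175 + 0.4·0.3285; P(author Q) ≈ 0.1484, P(author M) ≈ 0.5983, P(author J) ≈ 0.2533
After 'present': normaliser = 0.5·0.1484 + 0.6·0.5983 + 0.4·0.2533; P(author Q) ≈ 0.1388, P(author M) ≈ 0.6717, P(author J) ≈ 0.1895
After 'absent': normaliser = 0.5·0.1388 + 0.4·0.6717 + 0.6·0.1895; P(author Q) ≈ 0.1536, P(author M) ≈ 0.5947, P(author J) ≈ 0.2517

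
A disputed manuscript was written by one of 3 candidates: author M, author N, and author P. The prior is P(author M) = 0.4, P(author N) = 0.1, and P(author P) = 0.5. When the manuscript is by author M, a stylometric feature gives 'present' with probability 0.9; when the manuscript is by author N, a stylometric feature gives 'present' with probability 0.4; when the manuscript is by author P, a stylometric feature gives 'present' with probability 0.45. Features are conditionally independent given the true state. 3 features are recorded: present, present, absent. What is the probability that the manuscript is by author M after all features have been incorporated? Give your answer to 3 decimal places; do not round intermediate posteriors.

0.332

After 'present': normaliser = 0.9·0.4000 + 0.4·0.1000 + 0.45·0.5000; P(author M) ≈ 0.5760, P(author N) ≈ 0.0640, P(author P) ≈ 0.3600
After 'present': normaliser = 0.9·0.5760 + 0.4·0.0640 + 0.45·0.3600; P(author M) ≈ 0.7343, P(author N) ≈ 0.0363, P(author P) ≈ 0.2295
After 'absent': normaliser = 0.1·0.7343 + 0.6·0.0363 + 0.55·0.2295; P(author M) ≈ 0.3317, P(author N) ≈ 0.0983, P(author P) ≈ 0.5701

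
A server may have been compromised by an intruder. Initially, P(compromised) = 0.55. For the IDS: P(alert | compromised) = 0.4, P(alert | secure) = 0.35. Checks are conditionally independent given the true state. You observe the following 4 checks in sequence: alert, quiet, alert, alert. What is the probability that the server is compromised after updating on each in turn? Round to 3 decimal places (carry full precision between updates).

Each posterior becomes the prior for the next update.
After 'alert': P(compromised) = 0.4·0.5500 / (0.4·0.5500 + 0.35·0.4500) ≈ 0.5828
After 'quiet': P(compromised) = 0.6·0.5828 / (0.6·0.5828 + 0.65·0.4172) ≈ 0.5632
After 'alert': P(compromised) = 0.4·0.5632 / (0.4·0.5632 + 0.35·0.4368) ≈ 0.5957
After 'alert': P(compromised) = 0.4·0.5957 / (0.4·0.5957 + 0.35·0.4043) ≈ 0.6274

0.627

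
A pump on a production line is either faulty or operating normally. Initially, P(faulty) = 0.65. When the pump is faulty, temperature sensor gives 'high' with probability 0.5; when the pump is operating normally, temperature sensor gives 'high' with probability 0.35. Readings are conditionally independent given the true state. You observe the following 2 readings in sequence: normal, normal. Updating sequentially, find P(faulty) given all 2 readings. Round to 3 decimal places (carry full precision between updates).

0.524

After 'normal': P(faulty) = 0.5·0.6500 / (0.5·0.6500 + 0.65·0.3500) ≈ 0.5882
After 'normal': P(faulty) = 0.5·0.5882 / (0.5·0.5882 + 0.65·0.4118) ≈ 0.5236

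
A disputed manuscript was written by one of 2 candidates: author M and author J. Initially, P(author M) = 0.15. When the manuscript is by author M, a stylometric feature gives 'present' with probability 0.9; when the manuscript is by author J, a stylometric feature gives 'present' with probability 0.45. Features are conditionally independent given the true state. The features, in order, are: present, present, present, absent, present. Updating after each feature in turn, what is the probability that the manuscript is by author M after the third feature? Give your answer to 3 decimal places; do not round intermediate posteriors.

0.585

Apply Bayes' rule sequentially, carrying P(author M) forward.
After 'present': P(author M) = 0.9·0.1500 / (0.9·0.1500 + 0.45·0.8500) ≈ 0.2609
After 'present': P(author M) = 0.9·0.2609 / (0.9·0.2609 + 0.45·0.7391) ≈ 0.4138
After 'present': P(author M) = 0.9·0.4138 / (0.9·0.4138 + 0.45·0.5862) ≈ 0.5854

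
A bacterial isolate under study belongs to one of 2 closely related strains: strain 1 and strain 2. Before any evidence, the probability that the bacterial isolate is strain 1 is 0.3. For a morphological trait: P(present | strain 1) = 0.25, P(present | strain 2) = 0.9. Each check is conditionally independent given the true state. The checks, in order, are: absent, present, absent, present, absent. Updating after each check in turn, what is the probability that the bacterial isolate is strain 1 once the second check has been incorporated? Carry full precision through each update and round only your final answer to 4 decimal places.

Apply Bayes' rule sequentially, carrying P(strain 1) forward.
After 'absent': P(strain 1) = 0.75·0.3000 / (0.75·0.3000 + 0.1·0.7000) ≈ 0.7627
After 'present': P(strain 1) = 0.25·0.7627 / (0.25·0.7627 + 0.9·0.2373) ≈ 0.4717

0.4717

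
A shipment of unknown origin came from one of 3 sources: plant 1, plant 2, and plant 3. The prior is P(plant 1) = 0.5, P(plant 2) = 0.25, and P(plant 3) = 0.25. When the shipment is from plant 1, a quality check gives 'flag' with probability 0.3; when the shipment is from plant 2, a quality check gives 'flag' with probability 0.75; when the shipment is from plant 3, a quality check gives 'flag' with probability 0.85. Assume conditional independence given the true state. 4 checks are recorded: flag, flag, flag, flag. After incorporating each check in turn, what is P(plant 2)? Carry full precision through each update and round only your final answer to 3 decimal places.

Apply Bayes' rule sequentially, carrying P(plant 2) forward.
After 'flag': normaliser = 0.3·0.5000 + 0.75·0.2500 + 0.85·0.2500; P(plant 1) ≈ 0.2727, P(plant 2) ≈ 0.3409, P(plant 3) ≈ 0.3864
After 'flag': normaliser = 0.3·0.2727 + 0.75·0.3409 + 0.85·0.3864; P(plant 1) ≈ 0.1229, P(plant 2) ≈ 0.3840, P(plant 3) ≈ 0.4932
After 'flag': normaliser = 0.3·0.1229 + 0.75·0.3840 + 0.85·0.4932; P(plant 1) ≈ 0.0495, P(plant 2) ≈ 0.3870, P(plant 3) ≈ 0.5634
After 'flag': normaliser = 0.3·0.0495 + 0.75·0.3870 + 0.85·0.5634; P(plant 1) ≈ 0.0190, P(plant 2) ≈ 0.3702, P(plant 3) ≈ 0.6108

0.370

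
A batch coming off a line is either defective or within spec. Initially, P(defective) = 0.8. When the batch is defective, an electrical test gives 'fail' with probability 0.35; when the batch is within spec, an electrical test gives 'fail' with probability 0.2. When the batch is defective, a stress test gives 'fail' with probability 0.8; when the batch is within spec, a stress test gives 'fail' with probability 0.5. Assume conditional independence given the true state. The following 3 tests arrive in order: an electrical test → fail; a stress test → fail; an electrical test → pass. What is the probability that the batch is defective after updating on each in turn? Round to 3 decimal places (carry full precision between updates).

0.901

After an electrical test='fail': P(defective) = 0.35·0.8000 / (0.35·0.8000 + 0.2·0.2000) ≈ 0.8750
After a stress test='fail': P(defective) = 0.8·0.8750 / (0.8·0.8750 + 0.5·0.1250) ≈ 0.9180
After an electrical test='pass': P(defective) = 0.65·0.9180 / (0.65·0.9180 + 0.8·0.0820) ≈ 0.9010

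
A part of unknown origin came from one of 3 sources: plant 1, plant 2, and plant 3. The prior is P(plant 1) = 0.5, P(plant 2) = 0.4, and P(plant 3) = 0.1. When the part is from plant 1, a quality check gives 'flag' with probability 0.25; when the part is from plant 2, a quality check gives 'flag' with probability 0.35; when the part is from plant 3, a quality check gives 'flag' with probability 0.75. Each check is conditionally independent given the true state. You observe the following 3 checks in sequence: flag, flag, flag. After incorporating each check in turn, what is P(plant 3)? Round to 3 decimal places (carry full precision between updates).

0.628

Apply Bayes' rule sequentially, carrying P(plant 3) forward.
After 'flag': normaliser = 0.25·0.5000 + 0.35·0.4000 + 0.75·0.1000; P(plant 1) ≈ 0.3676, P(plant 2) ≈ 0.4118, P(plant 3) ≈ 0.2206
After 'flag': normaliser = 0.25·0.3676 + 0.35·0.4118 + 0.75·0.2206; P(plant 1) ≈ 0.2289, P(plant 2) ≈ 0.3590, P(plant 3) ≈ 0.4121
After 'flag': normaliser = 0.25·0.2289 + 0.35·0.3590 + 0.75·0.4121; P(plant 1) ≈ 0.1163, P(plant 2) ≈ 0.2554, P(plant 3) ≈ 0.6283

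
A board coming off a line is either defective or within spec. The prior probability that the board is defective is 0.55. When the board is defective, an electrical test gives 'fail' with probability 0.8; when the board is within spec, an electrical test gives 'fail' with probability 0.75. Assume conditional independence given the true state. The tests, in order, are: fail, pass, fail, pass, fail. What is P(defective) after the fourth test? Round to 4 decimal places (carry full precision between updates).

After 'fail': P(defective) = 0.8·0.5500 / (0.8·0.5500 + 0.75·0.4500) ≈ 0.5659
After 'pass': P(defective) = 0.2·0.5659 / (0.2·0.5659 + 0.25·0.4341) ≈ 0.5105
After 'fail': P(defective) = 0.8·0.5105 / (0.8·0.5105 + 0.75·0.4895) ≈ 0.5266
After 'pass': P(defective) = 0.2·0.5266 / (0.2·0.5266 + 0.25·0.4734) ≈ 0.4709

0.4709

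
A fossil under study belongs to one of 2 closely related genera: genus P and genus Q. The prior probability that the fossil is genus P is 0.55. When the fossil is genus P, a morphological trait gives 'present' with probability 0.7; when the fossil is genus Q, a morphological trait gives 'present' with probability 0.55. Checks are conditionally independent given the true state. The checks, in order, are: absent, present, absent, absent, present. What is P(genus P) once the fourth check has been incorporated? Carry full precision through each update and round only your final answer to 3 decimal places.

After 'absent': P(genus P) = 0.3·0.5500 / (0.3·0.5500 + 0.45·0.4500) ≈ 0.4490
After 'present': P(genus P) = 0.7·0.4490 / (0.7·0.4490 + 0.55·0.5510) ≈ 0.5091
After 'absent': P(genus P) = 0.3·0.5091 / (0.3·0.5091 + 0.45·0.4909) ≈ 0.4088
After 'absent': P(genus P) = 0.3·0.4088 / (0.3·0.4088 + 0.45·0.5912) ≈ 0.3155

0.315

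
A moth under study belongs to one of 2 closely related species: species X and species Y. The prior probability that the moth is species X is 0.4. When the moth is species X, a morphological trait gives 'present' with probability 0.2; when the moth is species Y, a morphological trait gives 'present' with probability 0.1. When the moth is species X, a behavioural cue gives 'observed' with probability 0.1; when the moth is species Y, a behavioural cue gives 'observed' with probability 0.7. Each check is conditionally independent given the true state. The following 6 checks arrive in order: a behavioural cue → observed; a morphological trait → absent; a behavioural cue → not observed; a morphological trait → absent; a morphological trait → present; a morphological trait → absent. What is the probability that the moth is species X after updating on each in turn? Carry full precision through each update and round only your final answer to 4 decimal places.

0.2864

After a behavioural cue='observed': P(species X) = 0.1·0.4000 / (0.1·0.4000 + 0.7·0.6000) ≈ 0.0870
After a morphological trait='absent': P(species X) = 0.8·0.0870 / (0.8·0.0870 + 0.9·0.9130) ≈ 0.0780
After a behavioural cue='not observed': P(species X) = 0.9·0.0780 / (0.9·0.0780 + 0.3·0.9220) ≈ 0.2025
After a morphological trait='absent': P(species X) = 0.8·0.2025 / (0.8·0.2025 + 0.9·0.7975) ≈ 0.1842
After a morphological trait='present': P(species X) = 0.2·0.1842 / (0.2·0.1842 + 0.1·0.8158) ≈ 0.3111
After a morphological trait='absent': P(species X) = 0.8·0.3111 / (0.8·0.3111 + 0.9·0.6889) ≈ 0.2864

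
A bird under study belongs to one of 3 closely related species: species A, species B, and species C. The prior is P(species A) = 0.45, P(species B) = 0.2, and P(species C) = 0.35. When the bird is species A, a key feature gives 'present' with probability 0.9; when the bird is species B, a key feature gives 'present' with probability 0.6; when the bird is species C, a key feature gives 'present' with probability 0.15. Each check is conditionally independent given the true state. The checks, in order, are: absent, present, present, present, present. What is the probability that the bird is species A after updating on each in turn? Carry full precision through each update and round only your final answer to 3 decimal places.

Each posterior becomes the prior for the next update.
After 'absent': normaliser = 0.1·0.4500 + 0.4·0.2000 + 0.85·0.3500; P(species A) ≈ 0.1065, P(species B) ≈ 0.1893, P(species C) ≈ 0.7041
After 'present': normaliser = 0.9·0.1065 + 0.6·0.1893 + 0.15·0.7041; P(species A) ≈ 0.3042, P(species B) ≈ 0.3606, P(species C) ≈ 0.3352
After 'present': normaliser = 0.9·0.3042 + 0.6·0.3606 + 0.15·0.3352; P(species A) ≈ 0.5066, P(species B) ≈ 0.4003, P(species C) ≈ 0.0930
After 'present': normaliser = 0.9·0.5066 + 0.6·0.4003 + 0.15·0.0930; P(species A) ≈ 0.6421, P(species B) ≈ 0.3382, P(species C) ≈ 0.0197
After 'present': normaliser = 0.9·0.6421 + 0.6·0.3382 + 0.15·0.0197; P(species A) ≈ 0.7373, P(species B) ≈ 0.2589, P(species C) ≈ 0.0038

0.737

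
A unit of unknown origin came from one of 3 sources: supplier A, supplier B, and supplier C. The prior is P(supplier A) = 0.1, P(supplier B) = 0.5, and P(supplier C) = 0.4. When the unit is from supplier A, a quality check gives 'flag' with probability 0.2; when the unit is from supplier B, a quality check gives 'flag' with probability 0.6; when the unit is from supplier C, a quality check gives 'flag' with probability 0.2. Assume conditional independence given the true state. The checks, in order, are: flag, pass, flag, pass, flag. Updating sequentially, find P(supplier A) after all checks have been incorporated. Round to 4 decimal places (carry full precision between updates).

After 'flag': normaliser = 0.2·0.1000 + 0.6·0.5000 + 0.2·0.4000; P(supplier A) ≈ 0.0500, P(supplier B) ≈ 0.7500, P(supplier C) ≈ 0.2000
After 'pass': normaliser = 0.8·0.0500 + 0.4·0.7500 + 0.8·0.2000; P(supplier A) ≈ 0.0800, P(supplier B) ≈ 0.6000, P(supplier C) ≈ 0.3200
After 'flag': normaliser = 0.2·0.0800 + 0.6·0.6000 + 0.2·0.3200; P(supplier A) ≈ 0.0364, P(supplier B) ≈ 0.8182, P(supplier C) ≈ 0.1455
After 'pass': normaliser = 0.8·0.0364 + 0.4·0.8182 + 0.8·0.1455; P(supplier A) ≈ 0.0615, P(supplier B) ≈ 0.6923, P(supplier C) ≈ 0.2462
After 'flag': normaliser = 0.2·0.0615 + 0.6·0.6923 + 0.2·0.2462; P(supplier A) ≈ 0.0258, P(supplier B) ≈ 0.8710, P(supplier C) ≈ 0.1032

0.0258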